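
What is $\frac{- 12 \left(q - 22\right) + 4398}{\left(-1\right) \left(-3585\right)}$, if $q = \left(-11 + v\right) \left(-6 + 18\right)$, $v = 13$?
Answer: $\frac{1458}{1195} \approx 1.2201$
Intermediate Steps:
$q = 24$ ($q = \left(-11 + 13\right) \left(-6 + 18\right) = 2 \cdot 12 = 24$)
$\frac{- 12 \left(q - 22\right) + 4398}{\left(-1\right) \left(-3585\right)} = \frac{- 12 \left(24 - 22\right) + 4398}{\left(-1\right) \left(-3585\right)} = \frac{\left(-12\right) 2 + 4398}{3585} = \left(-24 + 4398\right) \frac{1}{3585} = 4374 \cdot \frac{1}{3585} = \frac{1458}{1195}$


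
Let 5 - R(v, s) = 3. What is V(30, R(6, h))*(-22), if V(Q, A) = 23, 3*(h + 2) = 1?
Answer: -506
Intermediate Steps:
h = -5/3 (h = -2 + (⅓)*1 = -2 + ⅓ = -5/3 ≈ -1.6667)
R(v, s) = 2 (R(v, s) = 5 - 1*3 = 5 - 3 = 2)
V(30, R(6, h))*(-22) = 23*(-22) = -506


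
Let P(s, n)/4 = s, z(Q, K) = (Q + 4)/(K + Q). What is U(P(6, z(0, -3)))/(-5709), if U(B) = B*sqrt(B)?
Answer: -16*sqrt(6)/1903 ≈ -0.020595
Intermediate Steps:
z(Q, K) = (4 + Q)/(K + Q)
P(s, n) = 4*s
U(B) = B**(3/2)
U(P(6, z(0, -3)))/(-5709) = (4*6)**(3/2)/(-5709) = 24**(3/2)*(-1/5709) = (48*sqrt(6))*(-1/5709) = -16*sqrt(6)/1903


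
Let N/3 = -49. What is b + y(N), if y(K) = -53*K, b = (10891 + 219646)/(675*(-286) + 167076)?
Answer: 202132897/25974 ≈ 7782.1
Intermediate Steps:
N = -147 (N = 3*(-49) = -147)
b = -230537/25974 (b = 230537/(-193050 + 167076) = 230537/(-25974) = 230537*(-1/25974) = -230537/25974 ≈ -8.8757)
b + y(N) = -230537/25974 - 53*(-147) = -230537/25974 + 7791 = 202132897/25974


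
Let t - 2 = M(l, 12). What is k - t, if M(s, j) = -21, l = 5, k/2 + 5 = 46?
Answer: 101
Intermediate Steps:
k = 82 (k = -10 + 2*46 = -10 + 92 = 82)
t = -19 (t = 2 - 21 = -19)
k - t = 82 - 1*(-19) = 82 + 19 = 101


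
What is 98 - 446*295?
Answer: -131472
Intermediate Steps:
98 - 446*295 = 98 - 131570 = -131472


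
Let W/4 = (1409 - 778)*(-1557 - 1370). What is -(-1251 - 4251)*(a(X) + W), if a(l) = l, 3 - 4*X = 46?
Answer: -81294897285/2 ≈ -4.0647e+10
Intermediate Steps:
X = -43/4 (X = ¾ - ¼*46 = ¾ - 23/2 = -43/4 ≈ -10.750)
W = -7387748 (W = 4*((1409 - 778)*(-1557 - 1370)) = 4*(631*(-2927)) = 4*(-1846937) = -7387748)
-(-1251 - 4251)*(a(X) + W) = -(-1251 - 4251)*(-43/4 - 7387748) = -(-5502)*(-29551035)/4 = -1*81294897285/2 = -81294897285/2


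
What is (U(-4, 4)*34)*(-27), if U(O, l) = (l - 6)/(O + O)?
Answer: -459/2 ≈ -229.50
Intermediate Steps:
U(O, l) = (-6 + l)/(2*O) (U(O, l) = (-6 + l)/((2*O)) = (-6 + l)*(1/(2*O)) = (-6 + l)/(2*O))
(U(-4, 4)*34)*(-27) = (((1/2)*(-6 + 4)/(-4))*34)*(-27) = (((1/2)*(-1/4)*(-2))*34)*(-27) = ((1/4)*34)*(-27) = (17/2)*(-27) = -459/2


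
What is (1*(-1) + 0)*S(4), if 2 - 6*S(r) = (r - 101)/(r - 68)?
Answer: -31/384 ≈ -0.080729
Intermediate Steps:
S(r) = 1/3 - (-101 + r)/(6*(-68 + r)) (S(r) = 1/3 - (r - 101)/(6*(r - 68)) = 1/3 - (-101 + r)/(6*(-68 + r)))
(1*(-1) + 0)*S(4) = (1*(-1) + 0)*((-35 + 4)/(6*(-68 + 4))) = (-1 + 0)*((1/6)*(-31)/(-64)) = -(-1)*(-31)/(6*64) = -1*31/384 = -31/384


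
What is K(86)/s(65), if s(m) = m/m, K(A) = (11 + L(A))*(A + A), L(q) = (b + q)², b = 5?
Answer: 1426224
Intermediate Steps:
L(q) = (5 + q)²
K(A) = 2*A*(11 + (5 + A)²) (K(A) = (11 + (5 + A)²)*(A + A) = (11 + (5 + A)²)*(2*A) = 2*A*(11 + (5 + A)²))
s(m) = 1
K(86)/s(65) = (2*86*(11 + (5 + 86)²))/1 = (2*86*(11 + 91²))*1 = (2*86*(11 + 8281))*1 = (2*86*8292)*1 = 1426224*1 = 1426224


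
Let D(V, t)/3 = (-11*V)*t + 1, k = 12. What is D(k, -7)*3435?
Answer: 9532125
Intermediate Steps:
D(V, t) = 3 - 33*V*t (D(V, t) = 3*((-11*V)*t + 1) = 3*(-11*V*t + 1) = 3*(1 - 11*V*t) = 3 - 33*V*t)
D(k, -7)*3435 = (3 - 33*12*(-7))*3435 = (3 + 2772)*3435 = 2775*3435 = 9532125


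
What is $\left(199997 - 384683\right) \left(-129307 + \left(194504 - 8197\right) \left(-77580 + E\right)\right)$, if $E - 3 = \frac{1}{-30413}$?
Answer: $\frac{81181912150949672430}{30413} \approx 2.6693 \cdot 10^{15}$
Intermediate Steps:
$E = \frac{91238}{30413}$ ($E = 3 + \frac{1}{-30413} = 3 - \frac{1}{30413} = \frac{91238}{30413} \approx 3.0$)
$\left(199997 - 384683\right) \left(-129307 + \left(194504 - 8197\right) \left(-77580 + E\right)\right) = \left(199997 - 384683\right) \left(-129307 + \left(194504 - 8197\right) \left(-77580 + \frac{91238}{30413}\right)\right) = - 184686 \left(-129307 + 186307 \left(- \frac{2359349302}{30413}\right)\right) = - 184686 \left(-129307 - \frac{439563290407714}{30413}\right) = \left(-184686\right) \left(- \frac{439567223021505}{30413}\right) = \frac{81181912150949672430}{30413}$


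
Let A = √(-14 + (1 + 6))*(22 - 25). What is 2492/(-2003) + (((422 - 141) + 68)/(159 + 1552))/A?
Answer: -2492/2003 + 349*I*√7/35931 ≈ -1.2441 + 0.025698*I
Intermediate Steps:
A = -3*I*√7 (A = √(-14 + 7)*(-3) = √(-7)*(-3) = (I*√7)*(-3) = -3*I*√7 ≈ -7.9373*I)
2492/(-2003) + (((422 - 141) + 68)/(159 + 1552))/A = 2492/(-2003) + (((422 - 141) + 68)/(159 + 1552))/((-3*I*√7)) = 2492*(-1/2003) + ((281 + 68)/1711)*(I*√7/21) = -2492/2003 + (349*(1/1711))*(I*√7/21) = -2492/2003 + 349*(I*√7/21)/1711 = -2492/2003 + 349*I*√7/35931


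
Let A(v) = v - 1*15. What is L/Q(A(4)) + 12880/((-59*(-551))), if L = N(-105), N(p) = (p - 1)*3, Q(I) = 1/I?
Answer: 113729362/32509 ≈ 3498.4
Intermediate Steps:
A(v) = -15 + v (A(v) = v - 15 = -15 + v)
N(p) = -3 + 3*p (N(p) = (-1 + p)*3 = -3 + 3*p)
L = -318 (L = -3 + 3*(-105) = -3 - 315 = -318)
L/Q(A(4)) + 12880/((-59*(-551))) = -318/(1/(-15 + 4)) + 12880/((-59*(-551))) = -318/(1/(-11)) + 12880/32509 = -318/(-1/11) + 12880*(1/32509) = -318*(-11) + 12880/32509 = 3498 + 12880/32509 = 113729362/32509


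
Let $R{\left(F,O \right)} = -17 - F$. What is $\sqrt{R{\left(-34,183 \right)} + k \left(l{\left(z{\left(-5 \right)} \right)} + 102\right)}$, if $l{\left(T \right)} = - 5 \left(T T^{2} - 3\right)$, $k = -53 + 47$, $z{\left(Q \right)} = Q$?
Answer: $i \sqrt{4435} \approx 66.596 i$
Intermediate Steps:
$k = -6$
$l{\left(T \right)} = 15 - 5 T^{3}$ ($l{\left(T \right)} = - 5 \left(T^{3} - 3\right) = - 5 \left(-3 + T^{3}\right) = 15 - 5 T^{3}$)
$\sqrt{R{\left(-34,183 \right)} + k \left(l{\left(z{\left(-5 \right)} \right)} + 102\right)} = \sqrt{\left(-17 - -34\right) - 6 \left(\left(15 - 5 \left(-5\right)^{3}\right) + 102\right)} = \sqrt{\left(-17 + 34\right) - 6 \left(\left(15 - -625\right) + 102\right)} = \sqrt{17 - 6 \left(\left(15 + 625\right) + 102\right)} = \sqrt{17 - 6 \left(640 + 102\right)} = \sqrt{17 - 4452} = \sqrt{-4435} = i \sqrt{4435}$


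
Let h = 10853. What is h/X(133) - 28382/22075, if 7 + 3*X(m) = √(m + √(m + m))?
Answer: 6034662316/2141275 - 32559*√266/970 + 195354*√(133 + √266)/485 - 32559*√266*√(133 + √266)/6790 ≈ 6237.0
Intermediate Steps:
X(m) = -7/3 + √(m + √2*√m)/3 (X(m) = -7/3 + √(m + √(m + m))/3 = -7/3 + √(m + √(2*m))/3 = -7/3 + √(m + √2*√m)/3)
h/X(133) - 28382/22075 = 10853/(-7/3 + √(133 + √2*√133)/3) - 28382/22075 = 10853/(-7/3 + √(133 + √266)/3) - 28382*1/22075 = 10853/(-7/3 + √(133 + √266)/3) - 28382/22075 = -28382/22075 + 10853/(-7/3 + √(133 + √266)/3)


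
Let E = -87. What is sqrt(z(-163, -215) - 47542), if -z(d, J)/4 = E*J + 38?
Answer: I*sqrt(122514) ≈ 350.02*I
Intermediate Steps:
z(d, J) = -152 + 348*J (z(d, J) = -4*(-87*J + 38) = -4*(38 - 87*J) = -152 + 348*J)
sqrt(z(-163, -215) - 47542) = sqrt((-152 + 348*(-215)) - 47542) = sqrt((-152 - 74820) - 47542) = sqrt(-74972 - 47542) = sqrt(-122514) = I*sqrt(122514)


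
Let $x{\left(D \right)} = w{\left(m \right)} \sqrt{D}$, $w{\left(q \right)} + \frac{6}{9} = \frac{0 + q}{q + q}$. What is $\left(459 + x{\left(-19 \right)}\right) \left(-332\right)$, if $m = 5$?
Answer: $-152388 + \frac{166 i \sqrt{19}}{3} \approx -1.5239 \cdot 10^{5} + 241.19 i$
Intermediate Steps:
$w{\left(q \right)} = - \frac{1}{6}$ ($w{\left(q \right)} = - \frac{2}{3} + \frac{0 + q}{q + q} = - \frac{2}{3} + \frac{q}{2 q} = - \frac{2}{3} + q \frac{1}{2 q} = - \frac{2}{3} + \frac{1}{2} = - \frac{1}{6}$)
$x{\left(D \right)} = - \frac{\sqrt{D}}{6}$
$\left(459 + x{\left(-19 \right)}\right) \left(-332\right) = \left(459 - \frac{\sqrt{-19}}{6}\right) \left(-332\right) = \left(459 - \frac{i \sqrt{19}}{6}\right) \left(-332\right) = -152388 + \frac{166 i \sqrt{19}}{3}$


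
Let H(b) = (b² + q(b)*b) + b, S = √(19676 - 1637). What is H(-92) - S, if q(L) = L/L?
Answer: 8280 - √18039 ≈ 8145.7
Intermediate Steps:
S = √18039 ≈ 134.31
q(L) = 1
H(b) = b² + 2*b (H(b) = (b² + 1*b) + b = (b² + b) + b = (b + b²) + b = b² + 2*b)
H(-92) - S = -92*(2 - 92) - √18039 = -92*(-90) - √18039 = 8280 - √18039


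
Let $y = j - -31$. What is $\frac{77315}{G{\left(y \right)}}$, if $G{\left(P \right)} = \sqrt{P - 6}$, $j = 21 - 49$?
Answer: $- \frac{77315 i \sqrt{3}}{3} \approx - 44638.0 i$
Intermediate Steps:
$j = -28$
$y = 3$ ($y = -28 - -31 = -28 + 31 = 3$)
$G{\left(P \right)} = \sqrt{-6 + P}$
$\frac{77315}{G{\left(y \right)}} = \frac{77315}{\sqrt{-6 + 3}} = \frac{77315}{\sqrt{-3}} = \frac{77315}{i \sqrt{3}} = 77315 \left(- \frac{i \sqrt{3}}{3}\right) = - \frac{77315 i \sqrt{3}}{3}$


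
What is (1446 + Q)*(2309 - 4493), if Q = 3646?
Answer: -11120928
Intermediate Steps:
(1446 + Q)*(2309 - 4493) = (1446 + 3646)*(2309 - 4493) = 5092*(-2184) = -11120928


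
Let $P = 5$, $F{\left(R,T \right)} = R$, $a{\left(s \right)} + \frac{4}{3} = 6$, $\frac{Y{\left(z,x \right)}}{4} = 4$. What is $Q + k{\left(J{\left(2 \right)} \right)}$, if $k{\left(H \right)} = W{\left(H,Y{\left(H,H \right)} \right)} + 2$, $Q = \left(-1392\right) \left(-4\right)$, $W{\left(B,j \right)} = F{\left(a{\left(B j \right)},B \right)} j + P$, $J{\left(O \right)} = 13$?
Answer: $\frac{16949}{3} \approx 5649.7$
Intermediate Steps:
$Y{\left(z,x \right)} = 16$ ($Y{\left(z,x \right)} = 4 \cdot 4 = 16$)
$a{\left(s \right)} = \frac{14}{3}$ ($a{\left(s \right)} = - \frac{4}{3} + 6 = \frac{14}{3}$)
$W{\left(B,j \right)} = 5 + \frac{14 j}{3}$ ($W{\left(B,j \right)} = \frac{14 j}{3} + 5 = 5 + \frac{14 j}{3}$)
$Q = 5568$
$k{\left(H \right)} = \frac{245}{3}$ ($k{\left(H \right)} = \left(5 + \frac{14}{3} \cdot 16\right) + 2 = \left(5 + \frac{224}{3}\right) + 2 = \frac{239}{3} + 2 = \frac{245}{3}$)
$Q + k{\left(J{\left(2 \right)} \right)} = 5568 + \frac{245}{3} = \frac{16949}{3}$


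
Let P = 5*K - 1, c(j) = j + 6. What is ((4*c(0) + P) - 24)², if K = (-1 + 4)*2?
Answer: 841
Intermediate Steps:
K = 6 (K = 3*2 = 6)
c(j) = 6 + j
P = 29 (P = 5*6 - 1 = 30 - 1 = 29)
((4*c(0) + P) - 24)² = ((4*(6 + 0) + 29) - 24)² = ((4*6 + 29) - 24)² = ((24 + 29) - 24)² = (53 - 24)² = 29² = 841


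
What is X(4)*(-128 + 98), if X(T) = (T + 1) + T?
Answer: -270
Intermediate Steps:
X(T) = 1 + 2*T (X(T) = (1 + T) + T = 1 + 2*T)
X(4)*(-128 + 98) = (1 + 2*4)*(-128 + 98) = (1 + 8)*(-30) = 9*(-30) = -270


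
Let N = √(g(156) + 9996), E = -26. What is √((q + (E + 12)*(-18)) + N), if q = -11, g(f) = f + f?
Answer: √(241 + 2*√2577) ≈ 18.508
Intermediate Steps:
g(f) = 2*f
N = 2*√2577 (N = √(2*156 + 9996) = √(312 + 9996) = √10308 = 2*√2577 ≈ 101.53)
√((q + (E + 12)*(-18)) + N) = √((-11 + (-26 + 12)*(-18)) + 2*√2577) = √((-11 - 14*(-18)) + 2*√2577) = √((-11 + 252) + 2*√2577) = √(241 + 2*√2577)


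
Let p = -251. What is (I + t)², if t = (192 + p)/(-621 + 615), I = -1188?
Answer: 49970761/36 ≈ 1.3881e+6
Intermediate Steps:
t = 59/6 (t = (192 - 251)/(-621 + 615) = -59/(-6) = -59*(-⅙) = 59/6 ≈ 9.8333)
(I + t)² = (-1188 + 59/6)² = (-7069/6)² = 49970761/36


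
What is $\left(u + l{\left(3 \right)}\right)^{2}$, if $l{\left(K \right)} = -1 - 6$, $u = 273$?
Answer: $70756$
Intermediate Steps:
$l{\left(K \right)} = -7$ ($l{\left(K \right)} = -1 - 6 = -7$)
$\left(u + l{\left(3 \right)}\right)^{2} = \left(273 - 7\right)^{2} = 266^{2} = 70756$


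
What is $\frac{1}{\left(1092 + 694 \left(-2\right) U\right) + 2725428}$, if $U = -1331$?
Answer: $\frac{1}{4573948} \approx 2.1863 \cdot 10^{-7}$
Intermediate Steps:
$\frac{1}{\left(1092 + 694 \left(-2\right) U\right) + 2725428} = \frac{1}{\left(1092 + 694 \left(-2\right) \left(-1331\right)\right) + 2725428} = \frac{1}{\left(1092 - -1847428\right) + 2725428} = \frac{1}{\left(1092 + 1847428\right) + 2725428} = \frac{1}{1848520 + 2725428} = \frac{1}{4573948}$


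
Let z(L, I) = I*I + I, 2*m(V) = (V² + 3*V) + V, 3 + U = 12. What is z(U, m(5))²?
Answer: 4473225/16 ≈ 2.7958e+5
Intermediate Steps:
U = 9 (U = -3 + 12 = 9)
m(V) = V²/2 + 2*V (m(V) = ((V² + 3*V) + V)/2 = (V² + 4*V)/2 = V²/2 + 2*V)
z(L, I) = I + I² (z(L, I) = I² + I = I + I²)
z(U, m(5))² = (((½)*5*(4 + 5))*(1 + (½)*5*(4 + 5)))² = (((½)*5*9)*(1 + (½)*5*9))² = (45*(1 + 45/2)/2)² = ((45/2)*(47/2))² = (2115/4)² = 4473225/16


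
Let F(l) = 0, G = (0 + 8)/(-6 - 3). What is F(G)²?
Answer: 0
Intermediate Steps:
G = -8/9 (G = 8/(-9) = 8*(-⅑) = -8/9 ≈ -0.88889)
F(G)² = 0² = 0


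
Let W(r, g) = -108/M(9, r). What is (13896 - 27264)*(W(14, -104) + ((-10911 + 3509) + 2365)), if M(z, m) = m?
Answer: 472064184/7 ≈ 6.7438e+7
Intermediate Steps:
W(r, g) = -108/r
(13896 - 27264)*(W(14, -104) + ((-10911 + 3509) + 2365)) = (13896 - 27264)*(-108/14 + ((-10911 + 3509) + 2365)) = -13368*(-108*1/14 + (-7402 + 2365)) = -13368*(-54/7 - 5037) = -13368*(-35313/7) = 472064184/7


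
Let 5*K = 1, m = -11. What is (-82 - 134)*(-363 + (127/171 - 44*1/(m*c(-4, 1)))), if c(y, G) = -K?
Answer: 1568784/19 ≈ 82568.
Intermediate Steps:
K = ⅕ (K = (⅕)*1 = ⅕ ≈ 0.20000)
c(y, G) = -⅕ (c(y, G) = -1*⅕ = -⅕)
(-82 - 134)*(-363 + (127/171 - 44*1/(m*c(-4, 1)))) = (-82 - 134)*(-363 + (127/171 - 44/((-⅕*(-11))))) = -216*(-363 + (127*(1/171) - 44/11/5)) = -216*(-363 + (127/171 - 44*5/11)) = -216*(-363 + (127/171 - 20)) = -216*(-363 - 3293/171) = -216*(-65366/171) = 1568784/19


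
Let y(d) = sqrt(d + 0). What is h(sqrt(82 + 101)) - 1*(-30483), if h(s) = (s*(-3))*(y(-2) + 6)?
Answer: 30483 - 18*sqrt(183) - 3*I*sqrt(366) ≈ 30240.0 - 57.393*I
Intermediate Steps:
y(d) = sqrt(d)
h(s) = -3*s*(6 + I*sqrt(2)) (h(s) = (s*(-3))*(sqrt(-2) + 6) = (-3*s)*(I*sqrt(2) + 6) = (-3*s)*(6 + I*sqrt(2)) = -3*s*(6 + I*sqrt(2)))
h(sqrt(82 + 101)) - 1*(-30483) = -3*sqrt(82 + 101)*(6 + I*sqrt(2)) - 1*(-30483) = -3*sqrt(183)*(6 + I*sqrt(2)) + 30483 = 30483 - 3*sqrt(183)*(6 + I*sqrt(2))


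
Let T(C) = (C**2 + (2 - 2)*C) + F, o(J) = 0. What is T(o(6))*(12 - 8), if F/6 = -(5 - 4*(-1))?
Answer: -216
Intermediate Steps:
F = -54 (F = 6*(-(5 - 4*(-1))) = 6*(-(5 + 4)) = 6*(-1*9) = 6*(-9) = -54)
T(C) = -54 + C**2 (T(C) = (C**2 + (2 - 2)*C) - 54 = (C**2 + 0*C) - 54 = (C**2 + 0) - 54 = C**2 - 54 = -54 + C**2)
T(o(6))*(12 - 8) = (-54 + 0**2)*(12 - 8) = (-54 + 0)*4 = -54*4 = -216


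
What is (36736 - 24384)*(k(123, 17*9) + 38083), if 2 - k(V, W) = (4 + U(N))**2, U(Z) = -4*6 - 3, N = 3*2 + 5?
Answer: 463891712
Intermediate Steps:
N = 11 (N = 6 + 5 = 11)
U(Z) = -27 (U(Z) = -24 - 3 = -27)
k(V, W) = -527 (k(V, W) = 2 - (4 - 27)**2 = 2 - 1*(-23)**2 = 2 - 1*529 = 2 - 529 = -527)
(36736 - 24384)*(k(123, 17*9) + 38083) = (36736 - 24384)*(-527 + 38083) = 12352*37556 = 463891712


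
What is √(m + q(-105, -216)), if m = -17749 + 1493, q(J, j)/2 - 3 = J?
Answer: 2*I*√4115 ≈ 128.3*I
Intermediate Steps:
q(J, j) = 6 + 2*J
m = -16256
√(m + q(-105, -216)) = √(-16256 + (6 + 2*(-105))) = √(-16256 + (6 - 210)) = √(-16256 - 204) = √(-16460) = 2*I*√4115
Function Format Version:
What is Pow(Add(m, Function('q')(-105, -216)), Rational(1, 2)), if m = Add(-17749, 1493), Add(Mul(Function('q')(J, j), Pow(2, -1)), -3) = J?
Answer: Mul(2, I, Pow(4115, Rational(1, 2))) ≈ Mul(128.30, I)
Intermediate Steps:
Function('q')(J, j) = Add(6, Mul(2, J))
m = -16256
Pow(Add(m, Function('q')(-105, -216)), Rational(1, 2)) = Pow(Add(-16256, Add(6, Mul(2, -105))), Rational(1, 2)) = Pow(Add(-16256, Add(6, -210)), Rational(1, 2)) = Pow(Add(-16256, -204), Rational(1, 2)) = Pow(-16460, Rational(1, 2)) = Mul(2, I, Pow(4115, Rational(1, 2)))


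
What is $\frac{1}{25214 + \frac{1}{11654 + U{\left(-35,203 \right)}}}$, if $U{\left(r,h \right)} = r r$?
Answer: $\frac{12879}{324731107} \approx 3.966 \cdot 10^{-5}$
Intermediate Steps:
$U{\left(r,h \right)} = r^{2}$
$\frac{1}{25214 + \frac{1}{11654 + U{\left(-35,203 \right)}}} = \frac{1}{25214 + \frac{1}{11654 + \left(-35\right)^{2}}} = \frac{1}{25214 + \frac{1}{11654 + 1225}} = \frac{1}{25214 + \frac{1}{12879}} = \frac{1}{\frac{324731107}{12879}} = \frac{12879}{324731107}$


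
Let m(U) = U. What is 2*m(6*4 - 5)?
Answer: 38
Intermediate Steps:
2*m(6*4 - 5) = 2*(6*4 - 5) = 2*(24 - 5) = 2*19 = 38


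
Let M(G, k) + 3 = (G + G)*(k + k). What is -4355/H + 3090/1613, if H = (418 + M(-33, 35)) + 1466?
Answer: 15488125/4418007 ≈ 3.5057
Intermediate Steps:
M(G, k) = -3 + 4*G*k (M(G, k) = -3 + (G + G)*(k + k) = -3 + (2*G)*(2*k) = -3 + 4*G*k)
H = -2739 (H = (418 + (-3 + 4*(-33)*35)) + 1466 = (418 + (-3 - 4620)) + 1466 = (418 - 4623) + 1466 = -4205 + 1466 = -2739)
-4355/H + 3090/1613 = -4355/(-2739) + 3090/1613 = -4355*(-1/2739) + 3090*(1/1613) = 4355/2739 + 3090/1613 = 15488125/4418007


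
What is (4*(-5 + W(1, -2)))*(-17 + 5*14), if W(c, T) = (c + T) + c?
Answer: -1060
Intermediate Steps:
W(c, T) = T + 2*c (W(c, T) = (T + c) + c = T + 2*c)
(4*(-5 + W(1, -2)))*(-17 + 5*14) = (4*(-5 + (-2 + 2*1)))*(-17 + 5*14) = (4*(-5 + (-2 + 2)))*(-17 + 70) = (4*(-5 + 0))*53 = (4*(-5))*53 = -20*53 = -1060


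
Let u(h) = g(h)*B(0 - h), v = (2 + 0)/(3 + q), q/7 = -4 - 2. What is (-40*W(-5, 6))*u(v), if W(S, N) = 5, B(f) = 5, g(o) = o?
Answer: 2000/39 ≈ 51.282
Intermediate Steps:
q = -42 (q = 7*(-4 - 2) = 7*(-6) = -42)
v = -2/39 (v = (2 + 0)/(3 - 42) = 2/(-39) = 2*(-1/39) = -2/39 ≈ -0.051282)
u(h) = 5*h (u(h) = h*5 = 5*h)
(-40*W(-5, 6))*u(v) = (-40*5)*(5*(-2/39)) = -200*(-10/39) = 2000/39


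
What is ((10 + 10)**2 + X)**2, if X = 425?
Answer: 680625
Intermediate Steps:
((10 + 10)**2 + X)**2 = ((10 + 10)**2 + 425)**2 = (20**2 + 425)**2 = (400 + 425)**2 = 825**2 = 680625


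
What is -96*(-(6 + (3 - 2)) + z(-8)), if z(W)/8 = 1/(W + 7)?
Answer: 1440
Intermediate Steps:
z(W) = 8/(7 + W) (z(W) = 8/(W + 7) = 8/(7 + W))
-96*(-(6 + (3 - 2)) + z(-8)) = -96*(-(6 + (3 - 2)) + 8/(7 - 8)) = -96*(-(6 + 1) + 8/(-1)) = -96*(-1*7 + 8*(-1)) = -96*(-7 - 8) = -96*(-15) = 1440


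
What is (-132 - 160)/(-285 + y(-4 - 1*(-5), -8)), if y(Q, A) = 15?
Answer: 146/135 ≈ 1.0815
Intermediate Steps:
(-132 - 160)/(-285 + y(-4 - 1*(-5), -8)) = (-132 - 160)/(-285 + 15) = -292/(-270) = -292*(-1/270) = 146/135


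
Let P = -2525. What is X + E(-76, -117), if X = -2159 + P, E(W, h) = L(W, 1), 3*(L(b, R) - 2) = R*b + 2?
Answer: -14120/3 ≈ -4706.7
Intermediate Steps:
L(b, R) = 8/3 + R*b/3 (L(b, R) = 2 + (R*b + 2)/3 = 2 + (2 + R*b)/3 = 2 + (⅔ + R*b/3) = 8/3 + R*b/3)
E(W, h) = 8/3 + W/3 (E(W, h) = 8/3 + (⅓)*1*W = 8/3 + W/3)
X = -4684 (X = -2159 - 2525 = -4684)
X + E(-76, -117) = -4684 + (8/3 + (⅓)*(-76)) = -4684 + (8/3 - 76/3) = -4684 - 68/3 = -14120/3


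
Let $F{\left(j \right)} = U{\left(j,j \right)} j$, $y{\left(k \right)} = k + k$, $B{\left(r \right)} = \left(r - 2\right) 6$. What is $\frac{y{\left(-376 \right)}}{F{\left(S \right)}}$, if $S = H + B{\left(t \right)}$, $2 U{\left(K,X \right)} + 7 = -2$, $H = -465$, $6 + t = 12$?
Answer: $- \frac{1504}{3969} \approx -0.37894$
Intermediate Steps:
$t = 6$ ($t = -6 + 12 = 6$)
$U{\left(K,X \right)} = - \frac{9}{2}$ ($U{\left(K,X \right)} = - \frac{7}{2} + \frac{1}{2} \left(-2\right) = - \frac{7}{2} - 1 = - \frac{9}{2}$)
$B{\left(r \right)} = -12 + 6 r$ ($B{\left(r \right)} = \left(-2 + r\right) 6 = -12 + 6 r$)
$y{\left(k \right)} = 2 k$
$S = -441$ ($S = -465 + \left(-12 + 6 \cdot 6\right) = -465 + \left(-12 + 36\right) = -465 + 24 = -441$)
$F{\left(j \right)} = - \frac{9 j}{2}$
$\frac{y{\left(-376 \right)}}{F{\left(S \right)}} = \frac{2 \left(-376\right)}{\left(- \frac{9}{2}\right) \left(-441\right)} = - \frac{752}{\frac{3969}{2}} = \left(-752\right) \frac{2}{3969} = - \frac{1504}{3969}$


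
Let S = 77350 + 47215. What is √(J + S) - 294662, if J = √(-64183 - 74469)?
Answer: -294662 + √(124565 + 2*I*√34663) ≈ -2.9431e+5 + 0.52751*I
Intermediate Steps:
S = 124565
J = 2*I*√34663 (J = √(-138652) = 2*I*√34663 ≈ 372.36*I)
√(J + S) - 294662 = √(2*I*√34663 + 124565) - 294662 = √(124565 + 2*I*√34663) - 294662 = -294662 + √(124565 + 2*I*√34663)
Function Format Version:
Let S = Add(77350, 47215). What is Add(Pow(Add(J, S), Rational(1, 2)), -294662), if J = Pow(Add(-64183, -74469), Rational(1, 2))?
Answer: Add(-294662, Pow(Add(124565, Mul(2, I, Pow(34663, Rational(1, 2)))), Rational(1, 2))) ≈ Add(-2.9431e+5, Mul(0.52751, I))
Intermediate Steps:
S = 124565
J = Mul(2, I, Pow(34663, Rational(1, 2))) (J = Pow(-138652, Rational(1, 2)) = Mul(2, I, Pow(34663, Rational(1, 2))) ≈ Mul(372.36, I))
Add(Pow(Add(J, S), Rational(1, 2)), -294662) = Add(Pow(Add(Mul(2, I, Pow(34663, Rational(1, 2))), 124565), Rational(1, 2)), -294662) = Add(Pow(Add(124565, Mul(2, I, Pow(34663, Rational(1, 2)))), Rational(1, 2)), -294662) = Add(-294662, Pow(Add(124565, Mul(2, I, Pow(34663, Rational(1, 2)))), Rational(1, 2)))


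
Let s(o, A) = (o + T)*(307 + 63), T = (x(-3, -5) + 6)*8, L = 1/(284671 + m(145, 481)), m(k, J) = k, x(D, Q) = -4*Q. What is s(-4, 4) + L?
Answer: 21497911681/284816 ≈ 75480.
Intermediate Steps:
L = 1/284816 (L = 1/(284671 + 145) = 1/284816 ≈ 3.5110e-6)
T = 208 (T = (-4*(-5) + 6)*8 = (20 + 6)*8 = 26*8 = 208)
s(o, A) = 76960 + 370*o (s(o, A) = (o + 208)*(307 + 63) = (208 + o)*370 = 76960 + 370*o)
s(-4, 4) + L = (76960 + 370*(-4)) + 1/284816 = (76960 - 1480) + 1/284816 = 75480 + 1/284816 = 21497911681/284816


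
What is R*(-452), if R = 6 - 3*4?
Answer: 2712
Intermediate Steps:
R = -6 (R = 6 - 12 = -6)
R*(-452) = -6*(-452) = 2712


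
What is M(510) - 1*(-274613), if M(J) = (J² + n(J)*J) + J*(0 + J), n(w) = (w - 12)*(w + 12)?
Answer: 133372373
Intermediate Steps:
n(w) = (-12 + w)*(12 + w)
M(J) = 2*J² + J*(-144 + J²) (M(J) = (J² + (-144 + J²)*J) + J*(0 + J) = (J² + J*(-144 + J²)) + J*J = (J² + J*(-144 + J²)) + J² = 2*J² + J*(-144 + J²))
M(510) - 1*(-274613) = 510*(-144 + 510² + 2*510) - 1*(-274613) = 510*(-144 + 260100 + 1020) + 274613 = 510*260976 + 274613 = 133097760 + 274613 = 133372373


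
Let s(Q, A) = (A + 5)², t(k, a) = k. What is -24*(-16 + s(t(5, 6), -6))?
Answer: 360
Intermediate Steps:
s(Q, A) = (5 + A)²
-24*(-16 + s(t(5, 6), -6)) = -24*(-16 + (5 - 6)²) = -24*(-16 + (-1)²) = -24*(-16 + 1) = -24*(-15) = 360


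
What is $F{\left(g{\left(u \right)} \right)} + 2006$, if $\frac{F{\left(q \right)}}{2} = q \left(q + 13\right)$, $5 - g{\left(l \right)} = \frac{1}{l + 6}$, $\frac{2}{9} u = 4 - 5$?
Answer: $\frac{19406}{9} \approx 2156.2$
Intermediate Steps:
$u = - \frac{9}{2}$ ($u = \frac{9 \left(4 - 5\right)}{2} = \frac{9}{2} \left(-1\right) = - \frac{9}{2} \approx -4.5$)
$g{\left(l \right)} = 5 - \frac{1}{6 + l}$ ($g{\left(l \right)} = 5 - \frac{1}{l + 6} = 5 - \frac{1}{6 + l}$)
$F{\left(q \right)} = 2 q \left(13 + q\right)$ ($F{\left(q \right)} = 2 q \left(q + 13\right) = 2 q \left(13 + q\right)$)
$F{\left(g{\left(u \right)} \right)} + 2006 = 2 \frac{29 + 5 \left(- \frac{9}{2}\right)}{6 - \frac{9}{2}} \left(13 + \frac{29 + 5 \left(- \frac{9}{2}\right)}{6 - \frac{9}{2}}\right) + 2006 = 2 \frac{29 - \frac{45}{2}}{\frac{3}{2}} \left(13 + \frac{29 - \frac{45}{2}}{\frac{3}{2}}\right) + 2006 = 2 \cdot \frac{2}{3} \cdot \frac{13}{2} \left(13 + \frac{2}{3} \cdot \frac{13}{2}\right) + 2006 = 2 \cdot \frac{13}{3} \left(13 + \frac{13}{3}\right) + 2006 = 2 \cdot \frac{13}{3} \cdot \frac{52}{3} + 2006 = \frac{1352}{9} + 2006 = \frac{19406}{9}$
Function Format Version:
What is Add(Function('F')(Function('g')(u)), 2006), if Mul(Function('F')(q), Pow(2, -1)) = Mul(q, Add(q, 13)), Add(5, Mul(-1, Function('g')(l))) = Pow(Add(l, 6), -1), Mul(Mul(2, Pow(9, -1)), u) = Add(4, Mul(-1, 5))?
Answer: Rational(19406, 9) ≈ 2156.2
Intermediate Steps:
u = Rational(-9, 2) (u = Mul(Rational(9, 2), Add(4, Mul(-1, 5))) = Mul(Rational(9, 2), Add(4, -5)) = Mul(Rational(9, 2), -1) = Rational(-9, 2) ≈ -4.5000)
Function('g')(l) = Add(5, Mul(-1, Pow(Add(6, l), -1))) (Function('g')(l) = Add(5, Mul(-1, Pow(Add(l, 6), -1))) = Add(5, Mul(-1, Pow(Add(6, l), -1))))
Function('F')(q) = Mul(2, q, Add(13, q)) (Function('F')(q) = Mul(2, Mul(q, Add(q, 13))) = Mul(2, Mul(q, Add(13, q))) = Mul(2, q, Add(13, q)))
Add(Function('F')(Function('g')(u)), 2006) = Add(Mul(2, Mul(Pow(Add(6, Rational(-9, 2)), -1), Add(29, Mul(5, Rational(-9, 2)))), Add(13, Mul(Pow(Add(6, Rational(-9, 2)), -1), Add(29, Mul(5, Rational(-9, 2)))))), 2006) = Add(Mul(2, Mul(Pow(Rational(3, 2), -1), Add(29, Rational(-45, 2))), Add(13, Mul(Pow(Rational(3, 2), -1), Add(29, Rational(-45, 2))))), 2006) = Add(Mul(2, Mul(Rational(2, 3), Rational(13, 2)), Add(13, Mul(Rational(2, 3), Rational(13, 2)))), 2006) = Add(Mul(2, Rational(13, 3), Add(13, Rational(13, 3))), 2006) = Add(Mul(2, Rational(13, 3), Rational(52, 3)), 2006) = Add(Rational(1352, 9), 2006) = Rational(19406, 9)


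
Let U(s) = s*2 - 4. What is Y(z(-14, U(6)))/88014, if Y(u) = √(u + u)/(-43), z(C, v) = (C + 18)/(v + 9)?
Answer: -√34/32169117 ≈ -1.8126e-7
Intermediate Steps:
U(s) = -4 + 2*s (U(s) = 2*s - 4 = -4 + 2*s)
z(C, v) = (18 + C)/(9 + v)
Y(u) = -√2*√u/43 (Y(u) = √(2*u)*(-1/43) = (√2*√u)*(-1/43) = -√2*√u/43)
Y(z(-14, U(6)))/88014 = -√2*√((18 - 14)/(9 + (-4 + 2*6)))/43/88014 = -√2*√(4/(9 + (-4 + 12)))/43*(1/88014) = -√2*√(4/(9 + 8))/43*(1/88014) = -√2*√(4/17)/43*(1/88014) = -√2*2*√17/17/43*(1/88014) = -2*√34/731*(1/88014) = -√34/32169117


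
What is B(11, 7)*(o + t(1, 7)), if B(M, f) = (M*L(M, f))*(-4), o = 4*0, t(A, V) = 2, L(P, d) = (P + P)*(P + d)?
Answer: -34848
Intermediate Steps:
L(P, d) = 2*P*(P + d) (L(P, d) = (2*P)*(P + d) = 2*P*(P + d))
o = 0
B(M, f) = -8*M²*(M + f) (B(M, f) = (M*(2*M*(M + f)))*(-4) = (2*M²*(M + f))*(-4) = -8*M²*(M + f))
B(11, 7)*(o + t(1, 7)) = (8*11²*(-1*11 - 1*7))*(0 + 2) = (8*121*(-11 - 7))*2 = (8*121*(-18))*2 = -17424*2 = -34848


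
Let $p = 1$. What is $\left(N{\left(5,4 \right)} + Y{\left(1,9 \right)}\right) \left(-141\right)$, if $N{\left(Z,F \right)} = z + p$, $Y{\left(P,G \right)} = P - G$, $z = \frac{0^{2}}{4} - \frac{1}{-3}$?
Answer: $940$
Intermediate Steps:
$z = \frac{1}{3}$ ($z = 0 \cdot \frac{1}{4} - - \frac{1}{3} = 0 + \frac{1}{3} = \frac{1}{3} \approx 0.33333$)
$N{\left(Z,F \right)} = \frac{4}{3}$ ($N{\left(Z,F \right)} = \frac{1}{3} + 1 = \frac{4}{3}$)
$\left(N{\left(5,4 \right)} + Y{\left(1,9 \right)}\right) \left(-141\right) = \left(\frac{4}{3} + \left(1 - 9\right)\right) \left(-141\right) = \left(\frac{4}{3} - 8\right) \left(-141\right) = \left(- \frac{20}{3}\right) \left(-141\right) = 940$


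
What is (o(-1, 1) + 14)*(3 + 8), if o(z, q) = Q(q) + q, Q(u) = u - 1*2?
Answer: 154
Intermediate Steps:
Q(u) = -2 + u (Q(u) = u - 2 = -2 + u)
o(z, q) = -2 + 2*q (o(z, q) = (-2 + q) + q = -2 + 2*q)
(o(-1, 1) + 14)*(3 + 8) = ((-2 + 2*1) + 14)*(3 + 8) = ((-2 + 2) + 14)*11 = (0 + 14)*11 = 14*11 = 154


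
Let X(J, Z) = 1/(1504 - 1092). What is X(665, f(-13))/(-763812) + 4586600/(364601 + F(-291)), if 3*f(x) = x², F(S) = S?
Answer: 8490350874977/674381835792 ≈ 12.590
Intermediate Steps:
f(x) = x²/3
X(J, Z) = 1/412
X(665, f(-13))/(-763812) + 4586600/(364601 + F(-291)) = (1/412)/(-763812) + 4586600/(364601 - 291) = (1/412)*(-1/763812) + 4586600/364310 = -1/314690544 + 4586600*(1/364310) = -1/314690544 + 26980/2143 = 8490350874977/674381835792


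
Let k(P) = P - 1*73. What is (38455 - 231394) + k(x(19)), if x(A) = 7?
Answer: -193005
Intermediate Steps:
k(P) = -73 + P (k(P) = P - 73 = -73 + P)
(38455 - 231394) + k(x(19)) = (38455 - 231394) + (-73 + 7) = -192939 - 66 = -193005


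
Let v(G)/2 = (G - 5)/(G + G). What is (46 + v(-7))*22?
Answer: 7348/7 ≈ 1049.7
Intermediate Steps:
v(G) = (-5 + G)/G (v(G) = 2*((G - 5)/(G + G)) = 2*((-5 + G)/((2*G))) = 2*((-5 + G)*(1/(2*G))) = 2*((-5 + G)/(2*G)) = (-5 + G)/G)
(46 + v(-7))*22 = (46 + (-5 - 7)/(-7))*22 = (46 - ⅐*(-12))*22 = (46 + 12/7)*22 = (334/7)*22 = 7348/7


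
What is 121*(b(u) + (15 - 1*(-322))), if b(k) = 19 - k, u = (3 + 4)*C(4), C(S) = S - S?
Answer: 43076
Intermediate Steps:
C(S) = 0
u = 0 (u = (3 + 4)*0 = 7*0 = 0)
121*(b(u) + (15 - 1*(-322))) = 121*((19 - 1*0) + (15 - 1*(-322))) = 121*((19 + 0) + (15 + 322)) = 121*(19 + 337) = 121*356 = 43076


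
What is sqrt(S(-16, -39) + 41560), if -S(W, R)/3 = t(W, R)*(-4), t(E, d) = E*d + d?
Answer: 2*sqrt(12145) ≈ 220.41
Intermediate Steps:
t(E, d) = d + E*d
S(W, R) = 12*R*(1 + W) (S(W, R) = -3*R*(1 + W)*(-4) = -(-12)*R*(1 + W) = 12*R*(1 + W))
sqrt(S(-16, -39) + 41560) = sqrt(12*(-39)*(1 - 16) + 41560) = sqrt(12*(-39)*(-15) + 41560) = sqrt(7020 + 41560) = sqrt(48580) = 2*sqrt(12145)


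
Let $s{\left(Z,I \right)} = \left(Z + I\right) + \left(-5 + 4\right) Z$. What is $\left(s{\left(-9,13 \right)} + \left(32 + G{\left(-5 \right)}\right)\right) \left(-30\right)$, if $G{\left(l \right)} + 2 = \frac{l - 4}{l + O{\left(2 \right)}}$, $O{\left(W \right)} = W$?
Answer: $-1380$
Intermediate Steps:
$G{\left(l \right)} = -2 + \frac{-4 + l}{2 + l}$ ($G{\left(l \right)} = -2 + \frac{l - 4}{l + 2} = -2 + \frac{-4 + l}{2 + l}$)
$s{\left(Z,I \right)} = I$ ($s{\left(Z,I \right)} = \left(I + Z\right) - Z = I$)
$\left(s{\left(-9,13 \right)} + \left(32 + G{\left(-5 \right)}\right)\right) \left(-30\right) = \left(13 + \left(32 + \frac{-8 - -5}{2 - 5}\right)\right) \left(-30\right) = \left(13 + \left(32 + \frac{-8 + 5}{-3}\right)\right) \left(-30\right) = \left(13 + \left(32 - -1\right)\right) \left(-30\right) = \left(13 + \left(32 + 1\right)\right) \left(-30\right) = \left(13 + 33\right) \left(-30\right) = 46 \left(-30\right) = -1380$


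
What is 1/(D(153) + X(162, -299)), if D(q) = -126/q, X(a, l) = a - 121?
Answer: 17/683 ≈ 0.024890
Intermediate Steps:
X(a, l) = -121 + a
1/(D(153) + X(162, -299)) = 1/(-126/153 + (-121 + 162)) = 1/(-126*1/153 + 41) = 1/(-14/17 + 41) = 1/(683/17) = 17/683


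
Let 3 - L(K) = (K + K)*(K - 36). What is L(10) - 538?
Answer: -15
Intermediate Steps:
L(K) = 3 - 2*K*(-36 + K) (L(K) = 3 - (K + K)*(K - 36) = 3 - 2*K*(-36 + K))
L(10) - 538 = (3 - 2*10² + 72*10) - 538 = (3 - 2*100 + 720) - 538 = (3 - 200 + 720) - 538 = 523 - 538 = -15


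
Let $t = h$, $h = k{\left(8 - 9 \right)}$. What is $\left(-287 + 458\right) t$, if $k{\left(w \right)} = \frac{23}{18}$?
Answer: $\frac{437}{2} \approx 218.5$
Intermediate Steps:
$k{\left(w \right)} = \frac{23}{18}$ ($k{\left(w \right)} = 23 \cdot \frac{1}{18} = \frac{23}{18}$)
$h = \frac{23}{18} \approx 1.2778$
$t = \frac{23}{18} \approx 1.2778$
$\left(-287 + 458\right) t = \left(-287 + 458\right) \frac{23}{18} = 171 \cdot \frac{23}{18} = \frac{437}{2}$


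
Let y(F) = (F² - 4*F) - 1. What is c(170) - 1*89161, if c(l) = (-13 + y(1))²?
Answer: -88872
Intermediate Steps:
y(F) = -1 + F² - 4*F
c(l) = 289 (c(l) = (-13 + (-1 + 1² - 4*1))² = (-13 + (-1 + 1 - 4))² = (-13 - 4)² = (-17)² = 289)
c(170) - 1*89161 = 289 - 1*89161 = 289 - 89161 = -88872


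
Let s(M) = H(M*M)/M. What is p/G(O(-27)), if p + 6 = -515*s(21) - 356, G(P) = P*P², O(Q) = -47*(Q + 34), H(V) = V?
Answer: 11177/35611289 ≈ 0.00031386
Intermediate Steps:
O(Q) = -1598 - 47*Q (O(Q) = -47*(34 + Q) = -1598 - 47*Q)
s(M) = M (s(M) = (M*M)/M = M²/M = M)
G(P) = P³
p = -11177 (p = -6 + (-515*21 - 356) = -6 + (-10815 - 356) = -6 - 11171 = -11177)
p/G(O(-27)) = -11177/(-1598 - 47*(-27))³ = -11177/(-1598 + 1269)³ = -11177/((-329)³) = -11177/(-35611289) = -11177*(-1/35611289) = 11177/35611289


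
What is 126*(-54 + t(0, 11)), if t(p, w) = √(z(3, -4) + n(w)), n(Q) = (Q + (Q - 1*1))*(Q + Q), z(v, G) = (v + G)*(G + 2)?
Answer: -6804 + 504*√29 ≈ -4089.9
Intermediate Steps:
z(v, G) = (2 + G)*(G + v) (z(v, G) = (G + v)*(2 + G) = (2 + G)*(G + v))
n(Q) = 2*Q*(-1 + 2*Q) (n(Q) = (Q + (Q - 1))*(2*Q) = (Q + (-1 + Q))*(2*Q) = (-1 + 2*Q)*(2*Q) = 2*Q*(-1 + 2*Q))
t(p, w) = √(2 + 2*w*(-1 + 2*w)) (t(p, w) = √(((-4)² + 2*(-4) + 2*3 - 4*3) + 2*w*(-1 + 2*w)) = √((16 - 8 + 6 - 12) + 2*w*(-1 + 2*w)) = √(2 + 2*w*(-1 + 2*w)))
126*(-54 + t(0, 11)) = 126*(-54 + √2*√(1 + 11*(-1 + 2*11))) = 126*(-54 + √2*√(1 + 11*(-1 + 22))) = 126*(-54 + √2*√(1 + 11*21)) = 126*(-54 + √2*√(1 + 231)) = 126*(-54 + √2*√232) = 126*(-54 + √2*(2*√58)) = 126*(-54 + 4*√29) = -6804 + 504*√29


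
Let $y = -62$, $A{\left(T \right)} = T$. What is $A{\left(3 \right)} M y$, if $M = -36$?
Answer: $6696$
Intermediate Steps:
$A{\left(3 \right)} M y = 3 \left(-36\right) \left(-62\right) = \left(-108\right) \left(-62\right) = 6696$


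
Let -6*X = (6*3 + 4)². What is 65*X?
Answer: -15730/3 ≈ -5243.3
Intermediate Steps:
X = -242/3 (X = -(6*3 + 4)²/6 = -(18 + 4)²/6 = -⅙*22² = -⅙*484 = -242/3 ≈ -80.667)
65*X = 65*(-242/3) = -15730/3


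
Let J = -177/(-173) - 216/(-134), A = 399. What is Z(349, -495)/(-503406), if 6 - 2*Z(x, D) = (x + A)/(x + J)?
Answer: -1973093/512945795403 ≈ -3.8466e-6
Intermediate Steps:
J = 30543/11591 (J = -177*(-1/173) - 216*(-1/134) = 177/173 + 108/67 = 30543/11591 ≈ 2.6351)
Z(x, D) = 3 - (399 + x)/(2*(30543/11591 + x)) (Z(x, D) = 3 - (x + 399)/(2*(x + 30543/11591)) = 3 - (399 + x)/(2*(30543/11591 + x)))
Z(349, -495)/(-503406) = ((-4441551 + 57955*349)/(2*(30543 + 11591*349)))/(-503406) = ((-4441551 + 20226295)/(2*(30543 + 4045259)))*(-1/503406) = ((½)*15784744/4075802)*(-1/503406) = ((½)*(1/4075802)*15784744)*(-1/503406) = (3946186/2037901)*(-1/503406) = -1973093/512945795403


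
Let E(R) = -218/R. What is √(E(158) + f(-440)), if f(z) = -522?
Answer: I*√3266413/79 ≈ 22.878*I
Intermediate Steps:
√(E(158) + f(-440)) = √(-218/158 - 522) = √(-218*1/158 - 522) = √(-109/79 - 522) = √(-41347/79) = I*√3266413/79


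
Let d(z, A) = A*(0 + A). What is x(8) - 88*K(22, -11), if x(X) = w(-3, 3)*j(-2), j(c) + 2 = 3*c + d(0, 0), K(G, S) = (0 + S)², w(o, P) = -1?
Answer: -10640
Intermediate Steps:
d(z, A) = A² (d(z, A) = A*A = A²)
K(G, S) = S²
j(c) = -2 + 3*c (j(c) = -2 + (3*c + 0²) = -2 + (3*c + 0) = -2 + 3*c)
x(X) = 8 (x(X) = -(-2 + 3*(-2)) = -(-2 - 6) = -1*(-8) = 8)
x(8) - 88*K(22, -11) = 8 - 88*(-11)² = 8 - 88*121 = 8 - 10648 = -10640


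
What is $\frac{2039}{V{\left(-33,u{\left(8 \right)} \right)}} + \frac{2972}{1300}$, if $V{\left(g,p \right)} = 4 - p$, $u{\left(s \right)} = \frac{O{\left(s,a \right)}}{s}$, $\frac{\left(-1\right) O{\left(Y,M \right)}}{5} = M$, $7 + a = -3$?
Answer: $- \frac{2644013}{2925} \approx -903.94$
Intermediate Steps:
$a = -10$ ($a = -7 - 3 = -10$)
$O{\left(Y,M \right)} = - 5 M$
$u{\left(s \right)} = \frac{50}{s}$ ($u{\left(s \right)} = \frac{\left(-5\right) \left(-10\right)}{s} = \frac{50}{s}$)
$\frac{2039}{V{\left(-33,u{\left(8 \right)} \right)}} + \frac{2972}{1300} = \frac{2039}{4 - \frac{50}{8}} + \frac{2972}{1300} = \frac{2039}{4 - 50 \cdot \frac{1}{8}} + 2972 \cdot \frac{1}{1300} = \frac{2039}{4 - \frac{25}{4}} + \frac{743}{325} = \frac{2039}{- \frac{9}{4}} + \frac{743}{325} = 2039 \left(- \frac{4}{9}\right) + \frac{743}{325} = - \frac{8156}{9} + \frac{743}{325} = - \frac{2644013}{2925}$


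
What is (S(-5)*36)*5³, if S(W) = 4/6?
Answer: 3000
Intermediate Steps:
S(W) = ⅔ (S(W) = 4*(⅙) = ⅔)
(S(-5)*36)*5³ = ((⅔)*36)*5³ = 24*125 = 3000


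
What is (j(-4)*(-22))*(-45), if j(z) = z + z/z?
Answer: -2970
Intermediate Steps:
j(z) = 1 + z (j(z) = z + 1 = 1 + z)
(j(-4)*(-22))*(-45) = ((1 - 4)*(-22))*(-45) = -3*(-22)*(-45) = 66*(-45) = -2970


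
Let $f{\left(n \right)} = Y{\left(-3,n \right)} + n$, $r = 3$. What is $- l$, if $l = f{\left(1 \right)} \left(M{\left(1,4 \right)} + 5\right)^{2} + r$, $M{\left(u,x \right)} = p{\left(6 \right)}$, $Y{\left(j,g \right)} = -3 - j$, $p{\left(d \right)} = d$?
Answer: $-124$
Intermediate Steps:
$M{\left(u,x \right)} = 6$
$f{\left(n \right)} = n$ ($f{\left(n \right)} = \left(-3 - -3\right) + n = \left(-3 + 3\right) + n = 0 + n = n$)
$l = 124$ ($l = 1 \left(6 + 5\right)^{2} + 3 = 1 \cdot 11^{2} + 3 = 1 \cdot 121 + 3 = 121 + 3 = 124$)
$- l = \left(-1\right) 124 = -124$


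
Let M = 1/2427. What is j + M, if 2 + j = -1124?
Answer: -2732801/2427 ≈ -1126.0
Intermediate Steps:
j = -1126 (j = -2 - 1124 = -1126)
M = 1/2427 ≈ 0.00041203
j + M = -1126 + 1/2427 = -2732801/2427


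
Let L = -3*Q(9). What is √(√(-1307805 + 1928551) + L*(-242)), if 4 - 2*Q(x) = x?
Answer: √(-1815 + √620746) ≈ 32.049*I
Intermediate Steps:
Q(x) = 2 - x/2
L = 15/2 (L = -3*(2 - ½*9) = -3*(2 - 9/2) = -3*(-5/2) = 15/2 ≈ 7.5000)
√(√(-1307805 + 1928551) + L*(-242)) = √(√(-1307805 + 1928551) + (15/2)*(-242)) = √(√620746 - 1815) = √(-1815 + √620746)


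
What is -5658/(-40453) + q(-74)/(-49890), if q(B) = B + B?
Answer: 144132332/1009100085 ≈ 0.14283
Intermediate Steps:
q(B) = 2*B
-5658/(-40453) + q(-74)/(-49890) = -5658/(-40453) + (2*(-74))/(-49890) = -5658*(-1/40453) - 148*(-1/49890) = 5658/40453 + 74/24945 = 144132332/1009100085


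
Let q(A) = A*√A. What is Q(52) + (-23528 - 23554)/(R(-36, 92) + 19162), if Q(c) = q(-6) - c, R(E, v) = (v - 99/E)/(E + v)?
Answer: -77921684/1430889 - 6*I*√6 ≈ -54.457 - 14.697*I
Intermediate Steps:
q(A) = A^(3/2)
R(E, v) = (v - 99/E)/(E + v)
Q(c) = -c - 6*I*√6 (Q(c) = (-6)^(3/2) - c = -6*I*√6 - c = -c - 6*I*√6)
Q(52) + (-23528 - 23554)/(R(-36, 92) + 19162) = (-1*52 - 6*I*√6) + (-23528 - 23554)/((-99 - 36*92)/((-36)*(-36 + 92)) + 19162) = (-52 - 6*I*√6) - 47082/(-1/36*(-99 - 3312)/56 + 19162) = (-52 - 6*I*√6) - 47082/(-1/36*1/56*(-3411) + 19162) = (-52 - 6*I*√6) - 47082/(379/224 + 19162) = (-52 - 6*I*√6) - 47082/4292667/224 = (-52 - 6*I*√6) - 47082*224/4292667 = (-52 - 6*I*√6) - 3515456/1430889 = -77921684/1430889 - 6*I*√6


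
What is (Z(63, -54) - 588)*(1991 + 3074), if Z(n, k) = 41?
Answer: -2770555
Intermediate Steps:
(Z(63, -54) - 588)*(1991 + 3074) = (41 - 588)*(1991 + 3074) = -547*5065 = -2770555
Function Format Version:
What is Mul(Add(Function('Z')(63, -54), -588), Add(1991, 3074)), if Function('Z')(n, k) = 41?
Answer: -2770555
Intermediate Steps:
Mul(Add(Function('Z')(63, -54), -588), Add(1991, 3074)) = Mul(Add(41, -588), Add(1991, 3074)) = Mul(-547, 5065) = -2770555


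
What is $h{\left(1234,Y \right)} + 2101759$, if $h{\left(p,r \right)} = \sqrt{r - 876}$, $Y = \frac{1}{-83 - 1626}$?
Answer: $2101759 + \frac{i \sqrt{2558518265}}{1709} \approx 2.1018 \cdot 10^{6} + 29.597 i$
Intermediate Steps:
$Y = - \frac{1}{1709}$ ($Y = \frac{1}{-1709} = - \frac{1}{1709} \approx -0.00058514$)
$h{\left(p,r \right)} = \sqrt{-876 + r}$
$h{\left(1234,Y \right)} + 2101759 = \sqrt{-876 - \frac{1}{1709}} + 2101759 = \sqrt{- \frac{1497085}{1709}} + 2101759 = \frac{i \sqrt{2558518265}}{1709} + 2101759 = 2101759 + \frac{i \sqrt{2558518265}}{1709}$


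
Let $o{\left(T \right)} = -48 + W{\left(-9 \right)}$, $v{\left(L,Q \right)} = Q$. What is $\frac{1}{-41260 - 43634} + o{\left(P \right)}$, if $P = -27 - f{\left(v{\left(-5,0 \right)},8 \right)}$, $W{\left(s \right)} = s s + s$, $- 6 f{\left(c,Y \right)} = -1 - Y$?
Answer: $\frac{2037455}{84894} \approx 24.0$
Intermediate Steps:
$f{\left(c,Y \right)} = \frac{1}{6} + \frac{Y}{6}$ ($f{\left(c,Y \right)} = - \frac{-1 - Y}{6} = \frac{1}{6} + \frac{Y}{6}$)
$W{\left(s \right)} = s + s^{2}$ ($W{\left(s \right)} = s^{2} + s = s + s^{2}$)
$P = - \frac{57}{2}$ ($P = -27 - \left(\frac{1}{6} + \frac{1}{6} \cdot 8\right) = -27 - \left(\frac{1}{6} + \frac{4}{3}\right) = -27 - \frac{3}{2} = - \frac{57}{2} \approx -28.5$)
$o{\left(T \right)} = 24$ ($o{\left(T \right)} = -48 - 9 \left(1 - 9\right) = -48 - -72 = -48 + 72 = 24$)
$\frac{1}{-41260 - 43634} + o{\left(P \right)} = \frac{1}{-41260 - 43634} + 24 = \frac{1}{-84894} + 24 = - \frac{1}{84894} + 24 = \frac{2037455}{84894}$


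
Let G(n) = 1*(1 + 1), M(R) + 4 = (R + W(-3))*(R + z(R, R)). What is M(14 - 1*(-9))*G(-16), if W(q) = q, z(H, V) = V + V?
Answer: 2752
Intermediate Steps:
z(H, V) = 2*V
M(R) = -4 + 3*R*(-3 + R) (M(R) = -4 + (R - 3)*(R + 2*R) = -4 + (-3 + R)*(3*R) = -4 + 3*R*(-3 + R))
G(n) = 2 (G(n) = 1*2 = 2)
M(14 - 1*(-9))*G(-16) = (-4 - 9*(14 - 1*(-9)) + 3*(14 - 1*(-9))²)*2 = (-4 - 9*(14 + 9) + 3*(14 + 9)²)*2 = (-4 - 9*23 + 3*23²)*2 = (-4 - 207 + 3*529)*2 = (-4 - 207 + 1587)*2 = 1376*2 = 2752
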